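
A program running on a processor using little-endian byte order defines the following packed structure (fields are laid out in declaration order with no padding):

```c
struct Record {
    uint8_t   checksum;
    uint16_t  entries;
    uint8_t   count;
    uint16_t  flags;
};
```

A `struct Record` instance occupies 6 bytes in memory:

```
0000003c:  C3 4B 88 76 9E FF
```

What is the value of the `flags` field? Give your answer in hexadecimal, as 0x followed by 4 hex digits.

`flags` follows `checksum` (1 B), `entries` (2 B), `count` (1 B), so it starts at offset 1 + 2 + 1 = 4 and occupies 2 bytes.
Bytes at offsets 4..5: 9E FF.
In little-endian order the low byte comes first in memory.
Reassemble most-significant byte first: FF 9E → 0xFF9E.

0xFF9E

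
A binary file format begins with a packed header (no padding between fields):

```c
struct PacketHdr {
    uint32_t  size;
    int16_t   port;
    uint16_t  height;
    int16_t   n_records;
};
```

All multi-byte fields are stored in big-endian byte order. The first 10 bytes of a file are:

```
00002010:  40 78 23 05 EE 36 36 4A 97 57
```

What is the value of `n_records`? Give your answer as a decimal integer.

`n_records` follows `size` (4 B), `port` (2 B), `height` (2 B), so it starts at offset 4 + 2 + 2 = 8 and occupies 2 bytes.
Bytes at offsets 8..9: 97 57.
Big-endian: lowest address holds the most-significant byte.
The bytes are already most-significant first: 0x9757.
Top bit is set, so as a signed 16-bit value this is 0x9757 − 2^16 = -26793.

-26793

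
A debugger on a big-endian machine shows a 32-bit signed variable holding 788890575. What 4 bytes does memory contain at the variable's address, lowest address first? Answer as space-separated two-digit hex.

788890575 in hexadecimal, padded to 32 bits, is 0x2F0583CF.
Split into bytes (most-significant first): 2F 05 83 CF.
Big-endian: lowest address holds the most-significant byte.
So the memory order matches the most-significant-first order: 2F 05 83 CF.

2F 05 83 CF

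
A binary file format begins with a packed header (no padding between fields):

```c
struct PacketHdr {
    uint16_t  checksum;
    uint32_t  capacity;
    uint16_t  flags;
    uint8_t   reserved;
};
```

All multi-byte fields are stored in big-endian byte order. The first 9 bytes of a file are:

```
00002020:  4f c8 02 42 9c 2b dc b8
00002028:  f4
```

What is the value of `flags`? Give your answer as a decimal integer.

`flags` follows `checksum` (2 B), `capacity` (4 B), so it starts at offset 2 + 4 = 6 and occupies 2 bytes.
Bytes at offsets 6..7: DC B8.
Big-endian: lowest address holds the most-significant byte.
The bytes are already most-significant first: 0xDCB8.
0xDCB8 = 56504.

56504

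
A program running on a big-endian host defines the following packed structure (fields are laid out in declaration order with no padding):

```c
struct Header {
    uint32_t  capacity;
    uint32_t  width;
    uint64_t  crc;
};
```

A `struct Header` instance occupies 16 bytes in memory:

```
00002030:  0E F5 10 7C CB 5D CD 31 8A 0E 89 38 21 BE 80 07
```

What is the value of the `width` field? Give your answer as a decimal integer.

`width` follows `capacity` (4 bytes), so it starts at byte offset 4 and occupies 4 bytes.
Bytes at offsets 4..7: CB 5D CD 31.
Big-endian: lowest address holds the most-significant byte.
The bytes are already most-significant first: 0xCB5DCD31.
0xCB5DCD31 = 3411922225.

3411922225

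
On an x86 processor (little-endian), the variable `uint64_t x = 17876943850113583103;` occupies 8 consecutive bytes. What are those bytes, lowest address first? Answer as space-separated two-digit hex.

FF C7 9F 2F B7 A9 17 F8

17876943850113583103 in hexadecimal, padded to 64 bits, is 0xF817A9B72F9FC7FF.
Split into bytes (most-significant first): F8 17 A9 B7 2F 9F C7 FF.
In little-endian order the low byte comes first in memory.
So at ascending addresses the bytes are FF C7 9F 2F B7 A9 17 F8.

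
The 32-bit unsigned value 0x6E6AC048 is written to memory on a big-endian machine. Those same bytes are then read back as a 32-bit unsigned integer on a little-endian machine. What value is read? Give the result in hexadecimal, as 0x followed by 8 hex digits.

Stored big-endian, the bytes at ascending addresses are 6E 6A C0 48.
Read back as little-endian, the first byte is least significant, giving 0x48C06A6E.

0x48C06A6E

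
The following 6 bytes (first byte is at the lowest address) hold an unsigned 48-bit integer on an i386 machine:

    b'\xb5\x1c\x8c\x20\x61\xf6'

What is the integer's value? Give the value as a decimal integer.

270897018313909

In little-endian order the low byte comes first in memory.
Reassemble most-significant byte first: F6 61 20 8C 1C B5 → 0xF661208C1CB5.
0xF661208C1CB5 = 270897018313909.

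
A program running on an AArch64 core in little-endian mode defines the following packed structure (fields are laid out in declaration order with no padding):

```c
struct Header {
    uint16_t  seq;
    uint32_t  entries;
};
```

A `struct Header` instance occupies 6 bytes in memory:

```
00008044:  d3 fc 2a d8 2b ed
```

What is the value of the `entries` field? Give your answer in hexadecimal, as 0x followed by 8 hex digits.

0xED2BD82A

`entries` follows `seq` (2 bytes), so it starts at byte offset 2 and occupies 4 bytes.
Bytes at offsets 2..5: 2A D8 2B ED.
Little-endian stores the least-significant byte at the lowest address.
Reassemble most-significant byte first: ED 2B D8 2A → 0xED2BD82A.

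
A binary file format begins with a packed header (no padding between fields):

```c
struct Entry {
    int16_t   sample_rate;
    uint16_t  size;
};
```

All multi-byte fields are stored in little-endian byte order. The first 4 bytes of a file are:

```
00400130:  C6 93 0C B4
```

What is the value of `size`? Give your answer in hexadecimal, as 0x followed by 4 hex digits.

`size` follows `sample_rate` (2 bytes), so it starts at byte offset 2 and occupies 2 bytes.
Bytes at offsets 2..3: 0C B4.
Little-endian: lowest address holds the least-significant byte.
Reassemble most-significant byte first: B4 0C → 0xB40C.

0xB40C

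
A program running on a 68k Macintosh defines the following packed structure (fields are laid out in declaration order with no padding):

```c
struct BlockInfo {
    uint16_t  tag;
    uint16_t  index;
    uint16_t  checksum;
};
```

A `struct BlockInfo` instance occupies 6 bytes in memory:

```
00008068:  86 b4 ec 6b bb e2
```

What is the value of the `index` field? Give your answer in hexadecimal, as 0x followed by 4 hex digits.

0xEC6B

`index` follows `tag` (2 bytes), so it starts at byte offset 2 and occupies 2 bytes.
Bytes at offsets 2..3: EC 6B.
In big-endian order the high byte comes first in memory.
The bytes are already most-significant first: 0xEC6B.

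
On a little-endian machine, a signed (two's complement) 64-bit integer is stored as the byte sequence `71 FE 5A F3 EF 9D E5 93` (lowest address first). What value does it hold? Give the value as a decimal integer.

-7789646326561833359

Little-endian stores the least-significant byte at the lowest address.
Reassemble most-significant byte first: 93 E5 9D EF F3 5A FE 71 → 0x93E59DEFF35AFE71.
Top bit is set, so as a signed 64-bit value this is 0x93E59DEFF35AFE71 − 2^64 = -7789646326561833359.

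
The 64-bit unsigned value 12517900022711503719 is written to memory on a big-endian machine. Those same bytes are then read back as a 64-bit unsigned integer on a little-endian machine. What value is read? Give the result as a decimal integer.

12517900022711503719 in 64-bit hexadecimal is 0xADB883BF7B92CB67.
Stored big-endian, the bytes at ascending addresses are AD B8 83 BF 7B 92 CB 67.
Read back as little-endian, the first byte is least significant, giving 0x67CB927BBF83B8AD.
0x67CB927BBF83B8AD = 7479232666370554029.

7479232666370554029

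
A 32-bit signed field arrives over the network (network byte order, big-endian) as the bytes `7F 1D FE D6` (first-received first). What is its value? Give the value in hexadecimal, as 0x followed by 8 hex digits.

0x7F1DFED6

Big-endian stores the most-significant byte at the lowest address.
The bytes are already most-significant first: 0x7F1DFED6.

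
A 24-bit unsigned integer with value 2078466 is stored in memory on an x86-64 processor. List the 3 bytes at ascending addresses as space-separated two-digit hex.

02 B7 1F

2078466 in hexadecimal, padded to 24 bits, is 0x1FB702.
Split into bytes (most-significant first): 1F B7 02.
In little-endian order the low byte comes first in memory.
So at ascending addresses the bytes are 02 B7 1F.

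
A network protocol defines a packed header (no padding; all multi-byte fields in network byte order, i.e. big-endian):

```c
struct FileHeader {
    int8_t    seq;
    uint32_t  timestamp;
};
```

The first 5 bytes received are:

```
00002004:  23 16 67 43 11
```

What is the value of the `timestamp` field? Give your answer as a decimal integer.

`timestamp` follows `seq` (1 byte), so it starts at byte offset 1 and occupies 4 bytes.
Bytes at offsets 1..4: 16 67 43 11.
Big-endian: lowest address holds the most-significant byte.
The bytes are already most-significant first: 0x16674311.
0x16674311 = 375866129.

375866129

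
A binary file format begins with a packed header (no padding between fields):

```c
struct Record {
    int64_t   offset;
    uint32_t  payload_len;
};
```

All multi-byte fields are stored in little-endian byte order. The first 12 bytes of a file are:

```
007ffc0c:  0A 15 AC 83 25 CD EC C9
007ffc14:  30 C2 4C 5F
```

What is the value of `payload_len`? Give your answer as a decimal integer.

`payload_len` follows `offset` (8 bytes), so it starts at byte offset 8 and occupies 4 bytes.
Bytes at offsets 8..11: 30 C2 4C 5F.
In little-endian order the low byte comes first in memory.
Reassemble most-significant byte first: 5F 4C C2 30 → 0x5F4CC230.
0x5F4CC230 = 1598865968.

1598865968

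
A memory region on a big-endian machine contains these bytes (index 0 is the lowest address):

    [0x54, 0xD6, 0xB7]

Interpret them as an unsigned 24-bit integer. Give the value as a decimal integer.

In big-endian order the high byte comes first in memory.
The bytes are already most-significant first: 0x54D6B7.
0x54D6B7 = 5559991.

5559991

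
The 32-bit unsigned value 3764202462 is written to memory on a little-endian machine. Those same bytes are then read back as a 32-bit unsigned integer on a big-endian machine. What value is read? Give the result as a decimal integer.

3727384032

3764202462 in 32-bit hexadecimal is 0xE05D2BDE.
Stored little-endian, the bytes at ascending addresses are DE 2B 5D E0.
Read back as big-endian, the last byte is least significant, giving 0xDE2B5DE0.
0xDE2B5DE0 = 3727384032.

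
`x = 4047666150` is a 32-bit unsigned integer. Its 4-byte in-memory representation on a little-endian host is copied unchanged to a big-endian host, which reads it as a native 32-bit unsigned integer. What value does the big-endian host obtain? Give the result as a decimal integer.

3866837745

4047666150 in 32-bit hexadecimal is 0xF1427BE6.
Stored little-endian, the bytes at ascending addresses are E6 7B 42 F1.
Read back as big-endian, the last byte is least significant, giving 0xE67B42F1.
0xE67B42F1 = 3866837745.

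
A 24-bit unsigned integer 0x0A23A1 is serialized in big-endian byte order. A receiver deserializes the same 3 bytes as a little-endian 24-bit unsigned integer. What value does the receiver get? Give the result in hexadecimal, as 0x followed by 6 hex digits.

Stored big-endian, the bytes at ascending addresses are 0A 23 A1.
Read back as little-endian, the first byte is least significant, giving 0xA1230A.

0xA1230A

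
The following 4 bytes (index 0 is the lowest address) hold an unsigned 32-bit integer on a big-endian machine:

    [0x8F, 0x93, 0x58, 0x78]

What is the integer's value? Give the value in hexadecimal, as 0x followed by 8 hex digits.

0x8F935878

Big-endian: lowest address holds the most-significant byte.
The bytes are already most-significant first: 0x8F935878.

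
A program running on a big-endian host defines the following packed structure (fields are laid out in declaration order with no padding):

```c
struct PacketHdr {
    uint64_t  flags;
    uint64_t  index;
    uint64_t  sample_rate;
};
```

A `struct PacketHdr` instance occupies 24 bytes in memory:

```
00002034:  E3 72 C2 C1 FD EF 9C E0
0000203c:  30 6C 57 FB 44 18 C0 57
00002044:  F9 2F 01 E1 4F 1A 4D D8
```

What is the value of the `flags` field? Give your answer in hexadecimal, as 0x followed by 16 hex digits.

0xE372C2C1FDEF9CE0

`flags` is the first field, at byte offset 0, occupying 8 bytes.
Bytes at offsets 0..7: E3 72 C2 C1 FD EF 9C E0.
Big-endian stores the most-significant byte at the lowest address.
The bytes are already most-significant first: 0xE372C2C1FDEF9CE0.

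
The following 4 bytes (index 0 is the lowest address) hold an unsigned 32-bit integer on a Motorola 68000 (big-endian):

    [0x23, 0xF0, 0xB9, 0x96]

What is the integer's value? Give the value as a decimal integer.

Big-endian stores the most-significant byte at the lowest address.
The bytes are already most-significant first: 0x23F0B996.
0x23F0B996 = 602978710.

602978710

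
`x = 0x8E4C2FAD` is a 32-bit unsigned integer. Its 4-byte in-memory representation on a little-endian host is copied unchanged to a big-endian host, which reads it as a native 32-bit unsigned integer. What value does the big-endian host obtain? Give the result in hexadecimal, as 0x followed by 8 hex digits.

Stored little-endian, the bytes at ascending addresses are AD 2F 4C 8E.
Read back as big-endian, the last byte is least significant, giving 0xAD2F4C8E.

0xAD2F4C8E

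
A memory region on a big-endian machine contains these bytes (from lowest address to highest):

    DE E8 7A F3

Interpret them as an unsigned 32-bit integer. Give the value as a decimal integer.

3739777779

Big-endian: lowest address holds the most-significant byte.
The bytes are already most-significant first: 0xDEE87AF3.
0xDEE87AF3 = 3739777779.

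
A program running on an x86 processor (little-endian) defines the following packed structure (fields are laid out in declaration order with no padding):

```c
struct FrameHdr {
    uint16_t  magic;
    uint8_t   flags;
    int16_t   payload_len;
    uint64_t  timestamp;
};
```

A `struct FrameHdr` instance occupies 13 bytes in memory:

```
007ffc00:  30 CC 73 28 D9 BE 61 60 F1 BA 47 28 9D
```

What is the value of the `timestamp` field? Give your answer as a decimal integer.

11324380131262226878

`timestamp` follows `magic` (2 B), `flags` (1 B), `payload_len` (2 B), so it starts at offset 2 + 1 + 2 = 5 and occupies 8 bytes.
Bytes at offsets 5..12: BE 61 60 F1 BA 47 28 9D.
Little-endian: lowest address holds the least-significant byte.
Reassemble most-significant byte first: 9D 28 47 BA F1 60 61 BE → 0x9D2847BAF16061BE.
0x9D2847BAF16061BE = 11324380131262226878.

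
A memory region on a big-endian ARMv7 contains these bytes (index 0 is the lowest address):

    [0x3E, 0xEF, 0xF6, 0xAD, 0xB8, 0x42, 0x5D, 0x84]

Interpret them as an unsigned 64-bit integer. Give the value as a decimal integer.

Big-endian: lowest address holds the most-significant byte.
The bytes are already most-significant first: 0x3EEFF6ADB8425D84.
0x3EEFF6ADB8425D84 = 4535114575766510980.

4535114575766510980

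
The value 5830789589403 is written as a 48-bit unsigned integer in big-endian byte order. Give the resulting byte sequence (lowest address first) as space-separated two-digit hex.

5830789589403 in hexadecimal, padded to 48 bits, is 0x054D9624699B.
Split into bytes (most-significant first): 05 4D 96 24 69 9B.
Big-endian: lowest address holds the most-significant byte.
So the memory order matches the most-significant-first order: 05 4D 96 24 69 9B.

05 4D 96 24 69 9B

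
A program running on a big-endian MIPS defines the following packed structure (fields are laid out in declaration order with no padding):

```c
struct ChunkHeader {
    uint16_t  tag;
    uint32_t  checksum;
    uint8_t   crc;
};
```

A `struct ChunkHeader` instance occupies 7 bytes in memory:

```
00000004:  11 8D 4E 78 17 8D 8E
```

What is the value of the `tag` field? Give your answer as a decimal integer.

4493

`tag` is the first field, at byte offset 0, occupying 2 bytes.
Bytes at offsets 0..1: 11 8D.
Big-endian: lowest address holds the most-significant byte.
The bytes are already most-significant first: 0x118D.
0x118D = 4493.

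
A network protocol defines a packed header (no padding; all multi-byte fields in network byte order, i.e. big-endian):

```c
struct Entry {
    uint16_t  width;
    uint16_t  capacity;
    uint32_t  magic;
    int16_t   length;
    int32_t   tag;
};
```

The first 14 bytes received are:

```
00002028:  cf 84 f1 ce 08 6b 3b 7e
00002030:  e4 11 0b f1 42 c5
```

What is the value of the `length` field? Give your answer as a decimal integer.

`length` follows `width` (2 B), `capacity` (2 B), `magic` (4 B), so it starts at offset 2 + 2 + 4 = 8 and occupies 2 bytes.
Bytes at offsets 8..9: E4 11.
Big-endian: lowest address holds the most-significant byte.
The bytes are already most-significant first: 0xE411.
Top bit is set, so as a signed 16-bit value this is 0xE411 − 2^16 = -7151.

-7151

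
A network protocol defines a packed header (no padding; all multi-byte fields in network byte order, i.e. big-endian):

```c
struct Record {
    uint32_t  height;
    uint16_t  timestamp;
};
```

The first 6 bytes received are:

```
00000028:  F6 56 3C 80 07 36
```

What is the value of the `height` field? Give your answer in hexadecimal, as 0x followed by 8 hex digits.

0xF6563C80

`height` is the first field, at byte offset 0, occupying 4 bytes.
Bytes at offsets 0..3: F6 56 3C 80.
Big-endian: lowest address holds the most-significant byte.
The bytes are already most-significant first: 0xF6563C80.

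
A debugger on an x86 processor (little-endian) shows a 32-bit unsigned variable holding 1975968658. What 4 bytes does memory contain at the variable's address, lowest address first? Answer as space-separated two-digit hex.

92 E3 C6 75

1975968658 in hexadecimal, padded to 32 bits, is 0x75C6E392.
Split into bytes (most-significant first): 75 C6 E3 92.
Little-endian: lowest address holds the least-significant byte.
So at ascending addresses the bytes are 92 E3 C6 75.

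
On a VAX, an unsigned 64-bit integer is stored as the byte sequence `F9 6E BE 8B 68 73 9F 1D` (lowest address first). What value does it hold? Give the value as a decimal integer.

2134551641255210745

Little-endian stores the least-significant byte at the lowest address.
Reassemble most-significant byte first: 1D 9F 73 68 8B BE 6E F9 → 0x1D9F73688BBE6EF9.
0x1D9F73688BBE6EF9 = 2134551641255210745.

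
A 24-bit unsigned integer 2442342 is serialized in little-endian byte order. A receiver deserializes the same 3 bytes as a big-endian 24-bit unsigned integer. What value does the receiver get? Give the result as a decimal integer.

2442342 in 24-bit hexadecimal is 0x254466.
Stored little-endian, the bytes at ascending addresses are 66 44 25.
Read back as big-endian, the last byte is least significant, giving 0x664425.
0x664425 = 6702117.

6702117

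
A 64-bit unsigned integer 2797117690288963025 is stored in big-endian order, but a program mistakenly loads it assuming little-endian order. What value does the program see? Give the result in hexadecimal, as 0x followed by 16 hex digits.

0xD17DA234B85BD126

2797117690288963025 in 64-bit hexadecimal is 0x26D15BB834A27DD1.
Stored big-endian, the bytes at ascending addresses are 26 D1 5B B8 34 A2 7D D1.
Read back as little-endian, the first byte is least significant, giving 0xD17DA234B85BD126.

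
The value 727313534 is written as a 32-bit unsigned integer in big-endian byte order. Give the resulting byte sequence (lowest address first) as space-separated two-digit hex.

727313534 in hexadecimal, padded to 32 bits, is 0x2B59EC7E.
Split into bytes (most-significant first): 2B 59 EC 7E.
In big-endian order the high byte comes first in memory.
So the memory order matches the most-significant-first order: 2B 59 EC 7E.

2B 59 EC 7E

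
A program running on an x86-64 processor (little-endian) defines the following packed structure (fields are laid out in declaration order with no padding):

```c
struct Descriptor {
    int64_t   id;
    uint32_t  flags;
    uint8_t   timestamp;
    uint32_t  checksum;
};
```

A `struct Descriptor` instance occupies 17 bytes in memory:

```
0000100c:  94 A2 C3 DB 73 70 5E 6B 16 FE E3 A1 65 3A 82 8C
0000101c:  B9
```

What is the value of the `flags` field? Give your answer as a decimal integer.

`flags` follows `id` (8 bytes), so it starts at byte offset 8 and occupies 4 bytes.
Bytes at offsets 8..11: 16 FE E3 A1.
In little-endian order the low byte comes first in memory.
Reassemble most-significant byte first: A1 E3 FE 16 → 0xA1E3FE16.
0xA1E3FE16 = 2716073494.

2716073494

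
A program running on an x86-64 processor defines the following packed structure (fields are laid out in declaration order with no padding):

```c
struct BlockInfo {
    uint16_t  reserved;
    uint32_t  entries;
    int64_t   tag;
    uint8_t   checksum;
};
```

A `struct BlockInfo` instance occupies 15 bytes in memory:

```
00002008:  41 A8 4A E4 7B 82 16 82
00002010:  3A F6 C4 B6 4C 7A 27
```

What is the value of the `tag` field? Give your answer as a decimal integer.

`tag` follows `reserved` (2 B), `entries` (4 B), so it starts at offset 2 + 4 = 6 and occupies 8 bytes.
Bytes at offsets 6..13: 16 82 3A F6 C4 B6 4C 7A.
In little-endian order the low byte comes first in memory.
Reassemble most-significant byte first: 7A 4C B6 C4 F6 3A 82 16 → 0x7A4CB6C4F63A8216.
0x7A4CB6C4F63A8216 = 8812619527918092822.

8812619527918092822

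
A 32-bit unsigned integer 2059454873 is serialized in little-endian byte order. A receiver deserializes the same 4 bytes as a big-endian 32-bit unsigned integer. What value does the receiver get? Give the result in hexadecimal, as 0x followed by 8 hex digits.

2059454873 in 32-bit hexadecimal is 0x7AC0C999.
Stored little-endian, the bytes at ascending addresses are 99 C9 C0 7A.
Read back as big-endian, the last byte is least significant, giving 0x99C9C07A.

0x99C9C07A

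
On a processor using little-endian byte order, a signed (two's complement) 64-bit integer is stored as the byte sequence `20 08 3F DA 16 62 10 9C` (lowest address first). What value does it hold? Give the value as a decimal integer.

Little-endian stores the least-significant byte at the lowest address.
Reassemble most-significant byte first: 9C 10 62 16 DA 3F 08 20 → 0x9C106216DA3F0820.
Top bit is set, so as a signed 64-bit value this is 0x9C106216DA3F0820 − 2^64 = -7201147953875056608.

-7201147953875056608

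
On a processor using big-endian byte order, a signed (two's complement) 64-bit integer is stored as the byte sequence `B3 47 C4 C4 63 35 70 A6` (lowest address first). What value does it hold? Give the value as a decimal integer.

-5528233669816913754

Big-endian: lowest address holds the most-significant byte.
The bytes are already most-significant first: 0xB347C4C4633570A6.
Top bit is set, so as a signed 64-bit value this is 0xB347C4C4633570A6 − 2^64 = -5528233669816913754.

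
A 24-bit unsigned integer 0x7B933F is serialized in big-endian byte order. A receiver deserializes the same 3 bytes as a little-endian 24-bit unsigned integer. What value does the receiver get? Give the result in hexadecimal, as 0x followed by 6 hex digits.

0x3F937B

Stored big-endian, the bytes at ascending addresses are 7B 93 3F.
Read back as little-endian, the first byte is least significant, giving 0x3F937B.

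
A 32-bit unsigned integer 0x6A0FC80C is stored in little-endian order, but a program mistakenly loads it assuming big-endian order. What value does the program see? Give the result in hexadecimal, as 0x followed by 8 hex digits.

0x0CC80F6A

Stored little-endian, the bytes at ascending addresses are 0C C8 0F 6A.
Read back as big-endian, the last byte is least significant, giving 0x0CC80F6A.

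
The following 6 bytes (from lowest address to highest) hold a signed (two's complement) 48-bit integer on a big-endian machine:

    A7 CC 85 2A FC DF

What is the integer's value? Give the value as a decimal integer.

In big-endian order the high byte comes first in memory.
The bytes are already most-significant first: 0xA7CC852AFCDF.
Top bit is set, so as a signed 48-bit value this is 0xA7CC852AFCDF − 2^48 = -96978127356705.

-96978127356705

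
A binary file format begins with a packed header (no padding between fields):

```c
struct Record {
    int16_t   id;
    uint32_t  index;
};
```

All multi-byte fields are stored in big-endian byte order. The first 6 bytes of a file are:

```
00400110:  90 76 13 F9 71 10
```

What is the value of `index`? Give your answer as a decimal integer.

335114512

`index` follows `id` (2 bytes), so it starts at byte offset 2 and occupies 4 bytes.
Bytes at offsets 2..5: 13 F9 71 10.
Big-endian: lowest address holds the most-significant byte.
The bytes are already most-significant first: 0x13F97110.
0x13F97110 = 335114512.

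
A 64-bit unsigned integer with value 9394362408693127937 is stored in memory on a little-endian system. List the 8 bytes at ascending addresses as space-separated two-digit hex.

01 DB 6F 55 D6 7A 5F 82

9394362408693127937 in hexadecimal, padded to 64 bits, is 0x825F7AD6556FDB01.
Split into bytes (most-significant first): 82 5F 7A D6 55 6F DB 01.
In little-endian order the low byte comes first in memory.
So at ascending addresses the bytes are 01 DB 6F 55 D6 7A 5F 82.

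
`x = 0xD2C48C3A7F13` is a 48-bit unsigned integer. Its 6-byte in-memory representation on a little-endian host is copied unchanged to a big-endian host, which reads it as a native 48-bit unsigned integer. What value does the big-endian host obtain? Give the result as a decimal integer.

Stored little-endian, the bytes at ascending addresses are 13 7F 3A 8C C4 D2.
Read back as big-endian, the last byte is least significant, giving 0x137F3A8CC4D2.
0x137F3A8CC4D2 = 21437164078290.

21437164078290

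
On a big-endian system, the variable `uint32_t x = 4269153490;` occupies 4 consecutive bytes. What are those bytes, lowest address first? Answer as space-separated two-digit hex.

FE 76 1C D2

4269153490 in hexadecimal, padded to 32 bits, is 0xFE761CD2.
Split into bytes (most-significant first): FE 76 1C D2.
Big-endian: lowest address holds the most-significant byte.
So the memory order matches the most-significant-first order: FE 76 1C D2.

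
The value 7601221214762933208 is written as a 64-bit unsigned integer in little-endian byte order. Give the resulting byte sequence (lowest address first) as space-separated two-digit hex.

7601221214762933208 in hexadecimal, padded to 64 bits, is 0x697CF66BFD1B9BD8.
Split into bytes (most-significant first): 69 7C F6 6B FD 1B 9B D8.
Little-endian stores the least-significant byte at the lowest address.
So at ascending addresses the bytes are D8 9B 1B FD 6B F6 7C 69.

D8 9B 1B FD 6B F6 7C 69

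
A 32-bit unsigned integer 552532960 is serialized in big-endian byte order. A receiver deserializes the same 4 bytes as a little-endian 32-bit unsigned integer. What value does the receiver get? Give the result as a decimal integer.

552532960 in 32-bit hexadecimal is 0x20EEFBE0.
Stored big-endian, the bytes at ascending addresses are 20 EE FB E0.
Read back as little-endian, the first byte is least significant, giving 0xE0FBEE20.
0xE0FBEE20 = 3774606880.

3774606880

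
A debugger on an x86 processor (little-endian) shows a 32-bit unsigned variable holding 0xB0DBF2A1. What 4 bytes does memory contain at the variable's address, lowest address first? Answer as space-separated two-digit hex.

A1 F2 DB B0

Split into bytes (most-significant first): B0 DB F2 A1.
Little-endian stores the least-significant byte at the lowest address.
So at ascending addresses the bytes are A1 F2 DB B0.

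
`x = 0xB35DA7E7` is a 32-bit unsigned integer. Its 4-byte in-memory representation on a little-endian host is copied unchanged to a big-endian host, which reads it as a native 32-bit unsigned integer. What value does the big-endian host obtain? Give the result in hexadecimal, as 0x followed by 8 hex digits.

Stored little-endian, the bytes at ascending addresses are E7 A7 5D B3.
Read back as big-endian, the last byte is least significant, giving 0xE7A75DB3.

0xE7A75DB3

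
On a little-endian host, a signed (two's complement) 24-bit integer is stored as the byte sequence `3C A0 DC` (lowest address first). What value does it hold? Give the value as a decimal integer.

-2318276

Little-endian stores the least-significant byte at the lowest address.
Reassemble most-significant byte first: DC A0 3C → 0xDCA03C.
Top bit is set, so as a signed 24-bit value this is 0xDCA03C − 2^24 = -2318276.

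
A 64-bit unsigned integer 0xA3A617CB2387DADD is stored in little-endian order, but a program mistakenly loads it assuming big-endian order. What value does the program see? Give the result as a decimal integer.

15986238415105926819

Stored little-endian, the bytes at ascending addresses are DD DA 87 23 CB 17 A6 A3.
Read back as big-endian, the last byte is least significant, giving 0xDDDA8723CB17A6A3.
0xDDDA8723CB17A6A3 = 15986238415105926819.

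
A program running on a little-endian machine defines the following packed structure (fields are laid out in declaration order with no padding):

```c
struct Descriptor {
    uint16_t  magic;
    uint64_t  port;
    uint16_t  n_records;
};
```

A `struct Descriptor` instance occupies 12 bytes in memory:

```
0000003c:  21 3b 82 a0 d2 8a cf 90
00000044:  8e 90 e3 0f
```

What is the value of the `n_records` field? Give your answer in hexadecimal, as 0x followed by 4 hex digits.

0x0FE3

`n_records` follows `magic` (2 B), `port` (8 B), so it starts at offset 2 + 8 = 10 and occupies 2 bytes.
Bytes at offsets 10..11: E3 0F.
Little-endian: lowest address holds the least-significant byte.
Reassemble most-significant byte first: 0F E3 → 0x0FE3.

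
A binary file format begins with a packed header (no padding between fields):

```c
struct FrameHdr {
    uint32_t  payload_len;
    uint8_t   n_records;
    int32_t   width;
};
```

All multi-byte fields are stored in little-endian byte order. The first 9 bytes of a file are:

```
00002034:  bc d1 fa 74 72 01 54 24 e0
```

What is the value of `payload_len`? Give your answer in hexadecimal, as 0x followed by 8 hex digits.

0x74FAD1BC

`payload_len` is the first field, at byte offset 0, occupying 4 bytes.
Bytes at offsets 0..3: BC D1 FA 74.
In little-endian order the low byte comes first in memory.
Reassemble most-significant byte first: 74 FA D1 BC → 0x74FAD1BC.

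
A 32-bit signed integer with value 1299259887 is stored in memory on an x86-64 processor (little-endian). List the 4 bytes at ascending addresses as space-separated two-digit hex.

EF 21 71 4D

1299259887 in hexadecimal, padded to 32 bits, is 0x4D7121EF.
Split into bytes (most-significant first): 4D 71 21 EF.
In little-endian order the low byte comes first in memory.
So at ascending addresses the bytes are EF 21 71 4D.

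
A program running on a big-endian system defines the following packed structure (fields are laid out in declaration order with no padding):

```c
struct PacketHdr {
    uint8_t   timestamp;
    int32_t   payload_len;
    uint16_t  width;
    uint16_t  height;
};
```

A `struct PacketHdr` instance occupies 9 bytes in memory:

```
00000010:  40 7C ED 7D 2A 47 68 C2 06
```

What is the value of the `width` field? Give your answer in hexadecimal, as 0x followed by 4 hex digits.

`width` follows `timestamp` (1 B), `payload_len` (4 B), so it starts at offset 1 + 4 = 5 and occupies 2 bytes.
Bytes at offsets 5..6: 47 68.
Big-endian: lowest address holds the most-significant byte.
The bytes are already most-significant first: 0x4768.

0x4768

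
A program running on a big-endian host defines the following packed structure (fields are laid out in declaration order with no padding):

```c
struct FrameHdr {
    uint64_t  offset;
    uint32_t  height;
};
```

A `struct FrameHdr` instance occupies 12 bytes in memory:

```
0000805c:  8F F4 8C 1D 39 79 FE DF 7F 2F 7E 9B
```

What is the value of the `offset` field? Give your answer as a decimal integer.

`offset` is the first field, at byte offset 0, occupying 8 bytes.
Bytes at offsets 0..7: 8F F4 8C 1D 39 79 FE DF.
Big-endian stores the most-significant byte at the lowest address.
The bytes are already most-significant first: 0x8FF48C1D3979FEDF.
0x8FF48C1D3979FEDF = 10373069898887331551.

10373069898887331551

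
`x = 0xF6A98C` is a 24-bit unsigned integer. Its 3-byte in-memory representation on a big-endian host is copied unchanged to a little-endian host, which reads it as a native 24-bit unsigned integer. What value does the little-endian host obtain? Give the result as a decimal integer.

9218550

Stored big-endian, the bytes at ascending addresses are F6 A9 8C.
Read back as little-endian, the first byte is least significant, giving 0x8CA9F6.
0x8CA9F6 = 9218550.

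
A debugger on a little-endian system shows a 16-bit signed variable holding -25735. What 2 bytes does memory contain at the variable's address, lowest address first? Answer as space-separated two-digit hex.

Two's complement of -25735 in 16 bits: 25735 = 0x6487; invert → 0x9B78; add 1 → 0x9B79.
Split into bytes (most-significant first): 9B 79.
Little-endian: lowest address holds the least-significant byte.
So at ascending addresses the bytes are 79 9B.

79 9B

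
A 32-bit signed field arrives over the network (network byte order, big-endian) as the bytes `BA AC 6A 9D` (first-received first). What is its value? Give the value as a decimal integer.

-1163105635

Big-endian: lowest address holds the most-significant byte.
The bytes are already most-significant first: 0xBAAC6A9D.
Top bit is set, so as a signed 32-bit value this is 0xBAAC6A9D − 2^32 = -1163105635.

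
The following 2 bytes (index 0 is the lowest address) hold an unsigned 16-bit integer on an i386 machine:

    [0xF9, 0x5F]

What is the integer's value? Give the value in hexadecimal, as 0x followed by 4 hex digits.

0x5FF9

Little-endian stores the least-significant byte at the lowest address.
Reassemble most-significant byte first: 5F F9 → 0x5FF9.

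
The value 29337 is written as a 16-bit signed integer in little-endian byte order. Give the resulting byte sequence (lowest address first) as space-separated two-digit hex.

99 72

29337 in hexadecimal, padded to 16 bits, is 0x7299.
Split into bytes (most-significant first): 72 99.
Little-endian: lowest address holds the least-significant byte.
So at ascending addresses the bytes are 99 72.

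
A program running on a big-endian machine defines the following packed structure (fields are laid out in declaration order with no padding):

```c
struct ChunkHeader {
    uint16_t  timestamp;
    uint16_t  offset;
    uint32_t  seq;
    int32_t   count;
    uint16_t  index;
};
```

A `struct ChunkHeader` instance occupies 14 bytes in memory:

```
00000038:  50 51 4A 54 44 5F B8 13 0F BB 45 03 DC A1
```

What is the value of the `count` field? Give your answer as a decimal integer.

`count` follows `timestamp` (2 B), `offset` (2 B), `seq` (4 B), so it starts at offset 2 + 2 + 4 = 8 and occupies 4 bytes.
Bytes at offsets 8..11: 0F BB 45 03.
Big-endian: lowest address holds the most-significant byte.
The bytes are already most-significant first: 0x0FBB4503.
0x0FBB4503 = 263931139.

263931139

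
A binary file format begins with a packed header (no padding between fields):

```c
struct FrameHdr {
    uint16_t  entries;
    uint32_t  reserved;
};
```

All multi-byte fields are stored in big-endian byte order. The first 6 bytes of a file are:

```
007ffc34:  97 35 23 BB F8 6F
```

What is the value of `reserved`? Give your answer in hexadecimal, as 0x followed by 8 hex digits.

0x23BBF86F

`reserved` follows `entries` (2 bytes), so it starts at byte offset 2 and occupies 4 bytes.
Bytes at offsets 2..5: 23 BB F8 6F.
Big-endian: lowest address holds the most-significant byte.
The bytes are already most-significant first: 0x23BBF86F.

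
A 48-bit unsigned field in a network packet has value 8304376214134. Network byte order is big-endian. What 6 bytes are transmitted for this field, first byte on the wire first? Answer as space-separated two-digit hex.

07 8D 83 64 F2 76

8304376214134 in hexadecimal, padded to 48 bits, is 0x078D8364F276.
Split into bytes (most-significant first): 07 8D 83 64 F2 76.
Big-endian stores the most-significant byte at the lowest address.
So the memory order matches the most-significant-first order: 07 8D 83 64 F2 76.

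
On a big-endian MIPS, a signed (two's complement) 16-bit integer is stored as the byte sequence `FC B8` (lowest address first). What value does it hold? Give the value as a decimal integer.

Big-endian stores the most-significant byte at the lowest address.
The bytes are already most-significant first: 0xFCB8.
Top bit is set, so as a signed 16-bit value this is 0xFCB8 − 2^16 = -840.

-840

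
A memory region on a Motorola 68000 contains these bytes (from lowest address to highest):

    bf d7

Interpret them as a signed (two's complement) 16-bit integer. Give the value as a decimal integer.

-16425

Big-endian: lowest address holds the most-significant byte.
The bytes are already most-significant first: 0xBFD7.
Top bit is set, so as a signed 16-bit value this is 0xBFD7 − 2^16 = -16425.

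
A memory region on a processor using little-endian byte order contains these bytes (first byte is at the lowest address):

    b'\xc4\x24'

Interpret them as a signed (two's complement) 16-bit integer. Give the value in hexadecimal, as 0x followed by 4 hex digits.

0x24C4

Little-endian: lowest address holds the least-significant byte.
Reassemble most-significant byte first: 24 C4 → 0x24C4.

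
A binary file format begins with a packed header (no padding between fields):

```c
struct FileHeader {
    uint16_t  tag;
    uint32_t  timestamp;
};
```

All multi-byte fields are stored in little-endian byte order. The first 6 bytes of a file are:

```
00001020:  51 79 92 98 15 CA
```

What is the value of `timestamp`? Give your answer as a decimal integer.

`timestamp` follows `tag` (2 bytes), so it starts at byte offset 2 and occupies 4 bytes.
Bytes at offsets 2..5: 92 98 15 CA.
In little-endian order the low byte comes first in memory.
Reassemble most-significant byte first: CA 15 98 92 → 0xCA159892.
0xCA159892 = 3390412946.

3390412946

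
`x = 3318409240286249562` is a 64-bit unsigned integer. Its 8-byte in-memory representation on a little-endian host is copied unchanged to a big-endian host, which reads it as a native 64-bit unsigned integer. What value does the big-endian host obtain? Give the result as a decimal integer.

6539968084639943982

3318409240286249562 in 64-bit hexadecimal is 0x2E0D5B9F52A2C25A.
Stored little-endian, the bytes at ascending addresses are 5A C2 A2 52 9F 5B 0D 2E.
Read back as big-endian, the last byte is least significant, giving 0x5AC2A2529F5B0D2E.
0x5AC2A2529F5B0D2E = 6539968084639943982.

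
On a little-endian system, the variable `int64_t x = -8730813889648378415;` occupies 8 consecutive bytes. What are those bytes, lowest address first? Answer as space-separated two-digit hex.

Two's complement of -8730813889648378415 in 64 bits: 8730813889648378415 = 0x792A14F98C89C22F; invert → 0x86D5EB0673763DD0; add 1 → 0x86D5EB0673763DD1.
Split into bytes (most-significant first): 86 D5 EB 06 73 76 3D D1.
Little-endian stores the least-significant byte at the lowest address.
So at ascending addresses the bytes are D1 3D 76 73 06 EB D5 86.

D1 3D 76 73 06 EB D5 86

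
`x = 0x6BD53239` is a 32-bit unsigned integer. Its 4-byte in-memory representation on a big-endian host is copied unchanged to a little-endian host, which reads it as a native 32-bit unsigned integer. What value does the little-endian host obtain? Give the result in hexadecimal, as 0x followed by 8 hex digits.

Stored big-endian, the bytes at ascending addresses are 6B D5 32 39.
Read back as little-endian, the first byte is least significant, giving 0x3932D56B.

0x3932D56B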